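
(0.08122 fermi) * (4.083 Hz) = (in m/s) 3.316e-16. Check: 1 fermi = 1e-15 m, so 0.08122 fermi = 0.08122 * 1e-15 = 8.122e-17 m. 4.083 Hz is already in Hz. Combine: 8.122e-17 m * 4.083 Hz = 3.3162126e-16 m/s. Result: 3.3162126e-16 m/s ≈ 3.316e-16 m/s (4 s.f.).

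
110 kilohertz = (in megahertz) 1 kilohertz = 1000 Hz, so 110 kilohertz = 110 * 1000 = 110000 Hz. 1 megahertz = 1000000 Hz, so 110000 Hz = 110000 / 1000000 = 0.11 megahertz. Final answer: 0.11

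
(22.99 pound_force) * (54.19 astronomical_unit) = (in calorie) 1 pound_force = 4.4482216 N, so 22.99 pound_force = 22.99 * 4.4482216 = 102.26461 N. 1 astronomical_unit = 1.4959787e+11 m, so 54.19 astronomical_unit = 54.19 * 1.4959787e+11 = 8.1067086e+12 m. Combine: 102.26461 N * 8.1067086e+12 m = 8.2902943e+14 J. 1 calorie = 4.184 J, so 8.2902943e+14 J = 8.2902943e+14 / 4.184 = 1.9814279e+14 calorie ≈ 1.981e+14 calorie (4 s.f.). Final answer: 1.981e+14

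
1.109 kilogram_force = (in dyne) 1.088e+06. Check: 1 kilogram_force = 9.80665 N, so 1.109 kilogram_force = 1.109 * 9.80665 = 10.875575 N. 1 dyne = 1e-05 N, so 10.875575 N = 10.875575 / 1e-05 = 1087557.5 dyne ≈ 1.088e+06 dyne (4 s.f.).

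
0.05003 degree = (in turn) 0.000139. Check: 1 degree = 0.017453293 rad, so 0.05003 degree = 0.05003 * 0.017453293 = 0.00087318822 rad. 1 turn = 6.2831853 rad, so 0.00087318822 rad = 0.00087318822 / 6.2831853 = 0.00013897222 turn ≈ 0.000139 turn (4 s.f.).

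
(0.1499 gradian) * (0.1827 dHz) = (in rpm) 1 gradian = 0.015707963 rad, so 0.1499 gradian = 0.1499 * 0.015707963 = 0.0023546237 rad. 1 dHz = 0.1 Hz, so 0.1827 dHz = 0.1827 * 0.1 = 0.01827 Hz. Combine: 0.0023546237 rad * 0.01827 Hz = 4.3018975e-05 rad/s. 1 rpm = 0.10471976 rad/s, so 4.3018975e-05 rad/s = 4.3018975e-05 / 0.10471976 = 0.00041080095 rpm ≈ 0.0004108 rpm (4 s.f.). Final answer: 0.0004108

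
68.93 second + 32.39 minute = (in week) 0.003327. Check: 68.93 second = 68.93 s. 1 minute = 60 s, so 32.39 minute = 32.39 * 60 = 1943.4 s. Sum: 68.93 + 1943.4 = 2012.33 s. 1 week = 604800 s, so 2012.33 s = 2012.33 / 604800 = 0.0033272652 week ≈ 0.003327 week (4 s.f.).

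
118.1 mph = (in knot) 102.6. Check: 1 mph = 0.44704 m/s, so 118.1 mph = 118.1 * 0.44704 = 52.795424 m/s. 1 knot = 0.51444444 m/s, so 52.795424 m/s = 52.795424 / 0.51444444 = 102.62609 knot ≈ 102.6 knot (4 s.f.).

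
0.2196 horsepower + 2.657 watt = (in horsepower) 1 horsepower = 745.69987 W, so 0.2196 horsepower = 0.2196 * 745.69987 = 163.75569 W. 2.657 watt = 2.657 W. Sum: 163.75569 + 2.657 = 166.41269 W. 1 horsepower = 745.69987 W, so 166.41269 W = 166.41269 / 745.69987 = 0.2231631 horsepower ≈ 0.2232 horsepower (4 s.f.). Final answer: 0.2232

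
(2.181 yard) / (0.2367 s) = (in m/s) 8.425. Check: 1 yard = 0.9144 m, so 2.181 yard = 2.181 * 0.9144 = 1.9943064 m. 0.2367 s is already in s. Combine: 1.9943064 m / 0.2367 s = 8.4254601 m/s. Result: 8.4254601 m/s ≈ 8.425 m/s (4 s.f.).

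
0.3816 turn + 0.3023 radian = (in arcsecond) 1 turn = 6.2831853 rad, so 0.3816 turn = 0.3816 * 6.2831853 = 2.3976635 rad. 0.3023 radian = 0.3023 rad. Sum: 2.3976635 + 0.3023 = 2.6999635 rad. 1 arcsecond = 4.8481368e-06 rad, so 2.6999635 rad = 2.6999635 / 4.8481368e-06 = 556907.45 arcsecond ≈ 5.569e+05 arcsecond (4 s.f.). Final answer: 5.569e+05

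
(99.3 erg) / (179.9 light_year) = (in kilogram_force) 1 erg = 1e-07 J, so 99.3 erg = 99.3 * 1e-07 = 9.93e-06 J. 1 light_year = 9.4607305e+15 m, so 179.9 light_year = 179.9 * 9.4607305e+15 = 1.7019854e+18 m. Combine: 9.93e-06 J / 1.7019854e+18 m = 5.8343626e-24 N. 1 kilogram_force = 9.80665 N, so 5.8343626e-24 N = 5.8343626e-24 / 9.80665 = 5.9493941e-25 kilogram_force ≈ 5.949e-25 kilogram_force (4 s.f.). Final answer: 5.949e-25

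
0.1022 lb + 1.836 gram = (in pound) 0.1062. Check: 1 lb = 0.45359237 kg, so 0.1022 lb = 0.1022 * 0.45359237 = 0.04635714 kg. 1 gram = 0.001 kg, so 1.836 gram = 1.836 * 0.001 = 0.001836 kg. Sum: 0.04635714 + 0.001836 = 0.04819314 kg. 1 pound = 0.45359237 kg, so 0.04819314 kg = 0.04819314 / 0.45359237 = 0.10624769 pound ≈ 0.1062 pound (4 s.f.).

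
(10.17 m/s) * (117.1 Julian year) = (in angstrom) 3.758e+20. Check: 10.17 m/s is already in m/s. 1 Julian year = 31557600 s, so 117.1 Julian year = 117.1 * 31557600 = 3.695395e+09 s. Combine: 10.17 m/s * 3.695395e+09 s = 3.7582167e+10 m. 1 angstrom = 1e-10 m, so 3.7582167e+10 m = 3.7582167e+10 / 1e-10 = 3.7582167e+20 angstrom ≈ 3.758e+20 angstrom (4 s.f.).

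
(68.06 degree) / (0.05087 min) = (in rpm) 1 degree = 0.017453293 rad, so 68.06 degree = 68.06 * 0.017453293 = 1.1878711 rad. 1 min = 60 s, so 0.05087 min = 0.05087 * 60 = 3.0522 s. Combine: 1.1878711 rad / 3.0522 s = 0.38918521 rad/s. 1 rpm = 0.10471976 rad/s, so 0.38918521 rad/s = 0.38918521 / 0.10471976 = 3.716445 rpm ≈ 3.716 rpm (4 s.f.). Final answer: 3.716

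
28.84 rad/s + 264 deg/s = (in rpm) 28.84 rad/s is already in rad/s. 1 deg/s = 0.017453293 rad/s, so 264 deg/s = 264 * 0.017453293 = 4.6076692 rad/s. Sum: 28.84 + 4.6076692 = 33.447669 rad/s. 1 rpm = 0.10471976 rad/s, so 33.447669 rad/s = 33.447669 / 0.10471976 = 319.40171 rpm ≈ 319.4 rpm (4 s.f.). Final answer: 319.4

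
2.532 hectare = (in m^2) 1 hectare = 10000 m^2, so 2.532 hectare = 2.532 * 10000 = 25320 m^2. Result: 25320 m^2 ≈ 2.532e+04 m^2 (4 s.f.). Final answer: 2.532e+04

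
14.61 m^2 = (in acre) 0.00361. Check: 1 acre = 4046.8564 m^2, so 14.61 m^2 = 14.61 / 4046.8564 = 0.0036102096 acre ≈ 0.00361 acre (4 s.f.).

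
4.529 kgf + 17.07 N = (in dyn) 1 kgf = 9.80665 N, so 4.529 kgf = 4.529 * 9.80665 = 44.414318 N. 17.07 N is already in N. Sum: 44.414318 + 17.07 = 61.484318 N. 1 dyn = 1e-05 N, so 61.484318 N = 61.484318 / 1e-05 = 6148431.8 dyn ≈ 6.148e+06 dyn (4 s.f.). Final answer: 6.148e+06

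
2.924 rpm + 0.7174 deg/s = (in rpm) 1 rpm = 0.10471976 rad/s, so 2.924 rpm = 2.924 * 0.10471976 = 0.30620056 rad/s. 1 deg/s = 0.017453293 rad/s, so 0.7174 deg/s = 0.7174 * 0.017453293 = 0.012520992 rad/s. Sum: 0.30620056 + 0.012520992 = 0.31872156 rad/s. 1 rpm = 0.10471976 rad/s, so 0.31872156 rad/s = 0.31872156 / 0.10471976 = 3.0435667 rpm ≈ 3.044 rpm (4 s.f.). Final answer: 3.044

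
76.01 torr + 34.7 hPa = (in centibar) 13.6. Check: 1 torr = 133.32237 Pa, so 76.01 torr = 76.01 * 133.32237 = 10133.833 Pa. 1 hPa = 100 Pa, so 34.7 hPa = 34.7 * 100 = 3470 Pa. Sum: 10133.833 + 3470 = 13603.833 Pa. 1 centibar = 1000 Pa, so 13603.833 Pa = 13603.833 / 1000 = 13.603833 centibar ≈ 13.6 centibar (4 s.f.).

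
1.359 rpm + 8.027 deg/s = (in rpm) 2.697. Check: 1 rpm = 0.10471976 rad/s, so 1.359 rpm = 1.359 * 0.10471976 = 0.14231415 rad/s. 1 deg/s = 0.017453293 rad/s, so 8.027 deg/s = 8.027 * 0.017453293 = 0.14009758 rad/s. Sum: 0.14231415 + 0.14009758 = 0.28241173 rad/s. 1 rpm = 0.10471976 rad/s, so 0.28241173 rad/s = 0.28241173 / 0.10471976 = 2.6968333 rpm ≈ 2.697 rpm (4 s.f.).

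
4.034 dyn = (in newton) 4.034e-05. Check: 1 dyn = 1e-05 N, so 4.034 dyn = 4.034 * 1e-05 = 4.034e-05 N. 4.034e-05 N = 4.034e-05 newton.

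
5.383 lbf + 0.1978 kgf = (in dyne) 2.588e+06. Check: 1 lbf = 4.4482216 N, so 5.383 lbf = 5.383 * 4.4482216 = 23.944777 N. 1 kgf = 9.80665 N, so 0.1978 kgf = 0.1978 * 9.80665 = 1.9397554 N. Sum: 23.944777 + 1.9397554 = 25.884532 N. 1 dyne = 1e-05 N, so 25.884532 N = 25.884532 / 1e-05 = 2588453.2 dyne ≈ 2.588e+06 dyne (4 s.f.).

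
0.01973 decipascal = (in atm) 1 decipascal = 0.1 Pa, so 0.01973 decipascal = 0.01973 * 0.1 = 0.001973 Pa. 1 atm = 101325 Pa, so 0.001973 Pa = 0.001973 / 101325 = 1.9471996e-08 atm ≈ 1.947e-08 atm (4 s.f.). Final answer: 1.947e-08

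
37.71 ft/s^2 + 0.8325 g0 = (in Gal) 1966. Check: 1 ft/s^2 = 0.3048 m/s^2, so 37.71 ft/s^2 = 37.71 * 0.3048 = 11.494008 m/s^2. 1 g0 = 9.80665 m/s^2, so 0.8325 g0 = 0.8325 * 9.80665 = 8.1640361 m/s^2. Sum: 11.494008 + 8.1640361 = 19.658044 m/s^2. 1 Gal = 0.01 m/s^2, so 19.658044 m/s^2 = 19.658044 / 0.01 = 1965.8044 Gal ≈ 1966 Gal (4 s.f.).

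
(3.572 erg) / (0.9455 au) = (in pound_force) 1 erg = 1e-07 J, so 3.572 erg = 3.572 * 1e-07 = 3.572e-07 J. 1 au = 1.4959787e+11 m, so 0.9455 au = 0.9455 * 1.4959787e+11 = 1.4144479e+11 m. Combine: 3.572e-07 J / 1.4144479e+11 m = 2.525367e-18 N. 1 pound_force = 4.4482216 N, so 2.525367e-18 N = 2.525367e-18 / 4.4482216 = 5.6772509e-19 pound_force ≈ 5.677e-19 pound_force (4 s.f.). Final answer: 5.677e-19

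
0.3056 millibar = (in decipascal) 1 millibar = 100 Pa, so 0.3056 millibar = 0.3056 * 100 = 30.56 Pa. 1 decipascal = 0.1 Pa, so 30.56 Pa = 30.56 / 0.1 = 305.6 decipascal. Final answer: 305.6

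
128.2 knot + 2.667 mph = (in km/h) 1 knot = 0.51444444 m/s, so 128.2 knot = 128.2 * 0.51444444 = 65.951778 m/s. 1 mph = 0.44704 m/s, so 2.667 mph = 2.667 * 0.44704 = 1.1922557 m/s. Sum: 65.951778 + 1.1922557 = 67.144033 m/s. 1 km/h = 0.27777778 m/s, so 67.144033 m/s = 67.144033 / 0.27777778 = 241.71852 km/h ≈ 241.7 km/h (4 s.f.). Final answer: 241.7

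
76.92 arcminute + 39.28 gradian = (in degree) 36.63. Check: 1 arcminute = 0.00029088821 rad, so 76.92 arcminute = 76.92 * 0.00029088821 = 0.022375121 rad. 1 gradian = 0.015707963 rad, so 39.28 gradian = 39.28 * 0.015707963 = 0.6170088 rad. Sum: 0.022375121 + 0.6170088 = 0.63938392 rad. 1 degree = 0.017453293 rad, so 0.63938392 rad = 0.63938392 / 0.017453293 = 36.634 degree ≈ 36.63 degree (4 s.f.).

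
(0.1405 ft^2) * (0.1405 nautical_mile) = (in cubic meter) 3.396. Check: 1 ft^2 = 0.09290304 m^2, so 0.1405 ft^2 = 0.1405 * 0.09290304 = 0.013052877 m^2. 1 nautical_mile = 1852 m, so 0.1405 nautical_mile = 0.1405 * 1852 = 260.206 m. Combine: 0.013052877 m^2 * 260.206 m = 3.3964369 m^3. 3.3964369 m^3 = 3.3964369 cubic meter ≈ 3.396 cubic meter (4 s.f.).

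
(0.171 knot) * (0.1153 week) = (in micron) 6.134e+09. Check: 1 knot = 0.51444444 m/s, so 0.171 knot = 0.171 * 0.51444444 = 0.08797 m/s. 1 week = 604800 s, so 0.1153 week = 0.1153 * 604800 = 69733.44 s. Combine: 0.08797 m/s * 69733.44 s = 6134.4507 m. 1 micron = 1e-06 m, so 6134.4507 m = 6134.4507 / 1e-06 = 6.1344507e+09 micron ≈ 6.134e+09 micron (4 s.f.).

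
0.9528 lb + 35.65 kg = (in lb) 1 lb = 0.45359237 kg, so 0.9528 lb = 0.9528 * 0.45359237 = 0.43218281 kg. 35.65 kg is already in kg. Sum: 0.43218281 + 35.65 = 36.082183 kg. 1 lb = 0.45359237 kg, so 36.082183 kg = 36.082183 / 0.45359237 = 79.547596 lb ≈ 79.55 lb (4 s.f.). Final answer: 79.55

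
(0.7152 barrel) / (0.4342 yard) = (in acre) 1 barrel = 0.15898729 m^3, so 0.7152 barrel = 0.7152 * 0.15898729 = 0.11370771 m^3. 1 yard = 0.9144 m, so 0.4342 yard = 0.4342 * 0.9144 = 0.39703248 m. Combine: 0.11370771 m^3 / 0.39703248 m = 0.28639398 m^2. 1 acre = 4046.8564 m^2, so 0.28639398 m^2 = 0.28639398 / 4046.8564 = 7.0769494e-05 acre ≈ 7.077e-05 acre (4 s.f.). Final answer: 7.077e-05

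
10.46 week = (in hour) 1757. Check: 1 week = 604800 s, so 10.46 week = 10.46 * 604800 = 6326208 s. 1 hour = 3600 s, so 6326208 s = 6326208 / 3600 = 1757.28 hour ≈ 1757 hour (4 s.f.).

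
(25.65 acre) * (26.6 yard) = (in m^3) 2.525e+06. Check: 1 acre = 4046.8564 m^2, so 25.65 acre = 25.65 * 4046.8564 = 103801.87 m^2. 1 yard = 0.9144 m, so 26.6 yard = 26.6 * 0.9144 = 24.32304 m. Combine: 103801.87 m^2 * 24.32304 m = 2524777 m^3. Result: 2524777 m^3 ≈ 2.525e+06 m^3 (4 s.f.).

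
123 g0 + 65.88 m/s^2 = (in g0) 129.7. Check: 1 g0 = 9.80665 m/s^2, so 123 g0 = 123 * 9.80665 = 1206.2179 m/s^2. 65.88 m/s^2 is already in m/s^2. Sum: 1206.2179 + 65.88 = 1272.0979 m/s^2. 1 g0 = 9.80665 m/s^2, so 1272.0979 m/s^2 = 1272.0979 / 9.80665 = 129.71789 g0 ≈ 129.7 g0 (4 s.f.).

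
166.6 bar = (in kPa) 1 bar = 100000 Pa, so 166.6 bar = 166.6 * 100000 = 16660000 Pa. 1 kPa = 1000 Pa, so 16660000 Pa = 16660000 / 1000 = 16660 kPa ≈ 1.666e+04 kPa (4 s.f.). Final answer: 1.666e+04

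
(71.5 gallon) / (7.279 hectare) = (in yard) 1 gallon = 0.0037854118 m^3, so 71.5 gallon = 71.5 * 0.0037854118 = 0.27065694 m^3. 1 hectare = 10000 m^2, so 7.279 hectare = 7.279 * 10000 = 72790 m^2. Combine: 0.27065694 m^3 / 72790 m^2 = 3.7183259e-06 m. 1 yard = 0.9144 m, so 3.7183259e-06 m = 3.7183259e-06 / 0.9144 = 4.0664107e-06 yard ≈ 4.066e-06 yard (4 s.f.). Final answer: 4.066e-06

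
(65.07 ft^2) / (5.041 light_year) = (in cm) 1.268e-14. Check: 1 ft^2 = 0.09290304 m^2, so 65.07 ft^2 = 65.07 * 0.09290304 = 6.0452008 m^2. 1 light_year = 9.4607305e+15 m, so 5.041 light_year = 5.041 * 9.4607305e+15 = 4.7691542e+16 m. Combine: 6.0452008 m^2 / 4.7691542e+16 m = 1.2675624e-16 m. 1 cm = 0.01 m, so 1.2675624e-16 m = 1.2675624e-16 / 0.01 = 1.2675624e-14 cm ≈ 1.268e-14 cm (4 s.f.).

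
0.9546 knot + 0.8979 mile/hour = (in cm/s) 1 knot = 0.51444444 m/s, so 0.9546 knot = 0.9546 * 0.51444444 = 0.49108867 m/s. 1 mile/hour = 0.44704 m/s, so 0.8979 mile/hour = 0.8979 * 0.44704 = 0.40139722 m/s. Sum: 0.49108867 + 0.40139722 = 0.89248588 m/s. 1 cm/s = 0.01 m/s, so 0.89248588 m/s = 0.89248588 / 0.01 = 89.248588 cm/s ≈ 89.25 cm/s (4 s.f.). Final answer: 89.25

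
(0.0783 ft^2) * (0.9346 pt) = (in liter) 0.002398. Check: 1 ft^2 = 0.09290304 m^2, so 0.0783 ft^2 = 0.0783 * 0.09290304 = 0.007274308 m^2. 1 pt = 0.00035277778 m, so 0.9346 pt = 0.9346 * 0.00035277778 = 0.00032970611 m. Combine: 0.007274308 m^2 * 0.00032970611 m = 2.3983838e-06 m^3. 1 liter = 0.001 m^3, so 2.3983838e-06 m^3 = 2.3983838e-06 / 0.001 = 0.0023983838 liter ≈ 0.002398 liter (4 s.f.).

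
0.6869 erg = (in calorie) 1.642e-08. Check: 1 erg = 1e-07 J, so 0.6869 erg = 0.6869 * 1e-07 = 6.869e-08 J. 1 calorie = 4.184 J, so 6.869e-08 J = 6.869e-08 / 4.184 = 1.6417304e-08 calorie ≈ 1.642e-08 calorie (4 s.f.).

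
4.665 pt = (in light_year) 1 pt = 0.00035277778 m, so 4.665 pt = 4.665 * 0.00035277778 = 0.0016457083 m. 1 light_year = 9.4607305e+15 m, so 0.0016457083 m = 0.0016457083 / 9.4607305e+15 = 1.7395151e-19 light_year ≈ 1.74e-19 light_year (4 s.f.). Final answer: 1.74e-19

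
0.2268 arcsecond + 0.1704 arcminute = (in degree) 0.002903. Check: 1 arcsecond = 4.8481368e-06 rad, so 0.2268 arcsecond = 0.2268 * 4.8481368e-06 = 1.0995574e-06 rad. 1 arcminute = 0.00029088821 rad, so 0.1704 arcminute = 0.1704 * 0.00029088821 = 4.9567351e-05 rad. Sum: 1.0995574e-06 + 4.9567351e-05 = 5.0666908e-05 rad. 1 degree = 0.017453293 rad, so 5.0666908e-05 rad = 5.0666908e-05 / 0.017453293 = 0.002903 degree.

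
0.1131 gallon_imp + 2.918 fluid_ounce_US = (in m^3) 1 gallon_imp = 0.00454609 m^3, so 0.1131 gallon_imp = 0.1131 * 0.00454609 = 0.00051416278 m^3. 1 fluid_ounce_US = 2.957353e-05 m^3, so 2.918 fluid_ounce_US = 2.918 * 2.957353e-05 = 8.6295559e-05 m^3. Sum: 0.00051416278 + 8.6295559e-05 = 0.00060045834 m^3. Result: 0.00060045834 m^3 ≈ 0.0006005 m^3 (4 s.f.). Final answer: 0.0006005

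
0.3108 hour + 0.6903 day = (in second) 1 hour = 3600 s, so 0.3108 hour = 0.3108 * 3600 = 1118.88 s. 1 day = 86400 s, so 0.6903 day = 0.6903 * 86400 = 59641.92 s. Sum: 1118.88 + 59641.92 = 60760.8 s. 60760.8 s = 60760.8 second ≈ 6.076e+04 second (4 s.f.). Final answer: 6.076e+04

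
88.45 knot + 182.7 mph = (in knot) 247.2. Check: 1 knot = 0.51444444 m/s, so 88.45 knot = 88.45 * 0.51444444 = 45.502611 m/s. 1 mph = 0.44704 m/s, so 182.7 mph = 182.7 * 0.44704 = 81.674208 m/s. Sum: 45.502611 + 81.674208 = 127.17682 m/s. 1 knot = 0.51444444 m/s, so 127.17682 m/s = 127.17682 / 0.51444444 = 247.21196 knot ≈ 247.2 knot (4 s.f.).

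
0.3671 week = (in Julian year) 1 week = 604800 s, so 0.3671 week = 0.3671 * 604800 = 222022.08 s. 1 Julian year = 31557600 s, so 222022.08 s = 222022.08 / 31557600 = 0.0070354552 Julian year ≈ 0.007035 Julian year (4 s.f.). Final answer: 0.007035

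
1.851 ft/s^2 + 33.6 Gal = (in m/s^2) 0.9002. Check: 1 ft/s^2 = 0.3048 m/s^2, so 1.851 ft/s^2 = 1.851 * 0.3048 = 0.5641848 m/s^2. 1 Gal = 0.01 m/s^2, so 33.6 Gal = 33.6 * 0.01 = 0.336 m/s^2. Sum: 0.5641848 + 0.336 = 0.9001848 m/s^2. Result: 0.9001848 m/s^2 ≈ 0.9002 m/s^2 (4 s.f.).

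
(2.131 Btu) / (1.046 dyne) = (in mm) 1 Btu = 1055.0559 J, so 2.131 Btu = 2.131 * 1055.0559 = 2248.324 J. 1 dyne = 1e-05 N, so 1.046 dyne = 1.046 * 1e-05 = 1.046e-05 N. Combine: 2248.324 J / 1.046e-05 N = 2.1494494e+08 m. 1 mm = 0.001 m, so 2.1494494e+08 m = 2.1494494e+08 / 0.001 = 2.1494494e+11 mm ≈ 2.149e+11 mm (4 s.f.). Final answer: 2.149e+11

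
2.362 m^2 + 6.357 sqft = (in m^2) 2.953. Check: 2.362 m^2 is already in m^2. 1 sqft = 0.09290304 m^2, so 6.357 sqft = 6.357 * 0.09290304 = 0.59058463 m^2. Sum: 2.362 + 0.59058463 = 2.9525846 m^2. Result: 2.9525846 m^2 ≈ 2.953 m^2 (4 s.f.).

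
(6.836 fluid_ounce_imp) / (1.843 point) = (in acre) 7.382e-05. Check: 1 fluid_ounce_imp = 2.8413063e-05 m^3, so 6.836 fluid_ounce_imp = 6.836 * 2.8413063e-05 = 0.0001942317 m^3. 1 point = 0.00035277778 m, so 1.843 point = 1.843 * 0.00035277778 = 0.00065016944 m. Combine: 0.0001942317 m^3 / 0.00065016944 m = 0.29874012 m^2. 1 acre = 4046.8564 m^2, so 0.29874012 m^2 = 0.29874012 / 4046.8564 = 7.382029e-05 acre ≈ 7.382e-05 acre (4 s.f.).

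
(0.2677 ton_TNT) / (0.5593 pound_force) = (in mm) 1 ton_TNT = 4.184e+09 J, so 0.2677 ton_TNT = 0.2677 * 4.184e+09 = 1.1200568e+09 J. 1 pound_force = 4.4482216 N, so 0.5593 pound_force = 0.5593 * 4.4482216 = 2.4878903 N. Combine: 1.1200568e+09 J / 2.4878903 N = 4.5020344e+08 m. 1 mm = 0.001 m, so 4.5020344e+08 m = 4.5020344e+08 / 0.001 = 4.5020344e+11 mm ≈ 4.502e+11 mm (4 s.f.). Final answer: 4.502e+11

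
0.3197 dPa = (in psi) 1 dPa = 0.1 Pa, so 0.3197 dPa = 0.3197 * 0.1 = 0.03197 Pa. 1 psi = 6894.7573 Pa, so 0.03197 Pa = 0.03197 / 6894.7573 = 4.6368565e-06 psi ≈ 4.637e-06 psi (4 s.f.). Final answer: 4.637e-06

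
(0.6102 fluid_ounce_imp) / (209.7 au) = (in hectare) 1 fluid_ounce_imp = 2.8413063e-05 m^3, so 0.6102 fluid_ounce_imp = 0.6102 * 2.8413063e-05 = 1.7337651e-05 m^3. 1 au = 1.4959787e+11 m, so 209.7 au = 209.7 * 1.4959787e+11 = 3.1370673e+13 m. Combine: 1.7337651e-05 m^3 / 3.1370673e+13 m = 5.5267066e-19 m^2. 1 hectare = 10000 m^2, so 5.5267066e-19 m^2 = 5.5267066e-19 / 10000 = 5.5267066e-23 hectare ≈ 5.527e-23 hectare (4 s.f.). Final answer: 5.527e-23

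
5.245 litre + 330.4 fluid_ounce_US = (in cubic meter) 1 litre = 0.001 m^3, so 5.245 litre = 5.245 * 0.001 = 0.005245 m^3. 1 fluid_ounce_US = 2.957353e-05 m^3, so 330.4 fluid_ounce_US = 330.4 * 2.957353e-05 = 0.0097710942 m^3. Sum: 0.005245 + 0.0097710942 = 0.015016094 m^3. 0.015016094 m^3 = 0.015016094 cubic meter ≈ 0.01502 cubic meter (4 s.f.). Final answer: 0.01502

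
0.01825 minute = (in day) 1.267e-05. Check: 1 minute = 60 s, so 0.01825 minute = 0.01825 * 60 = 1.095 s. 1 day = 86400 s, so 1.095 s = 1.095 / 86400 = 1.2673611e-05 day ≈ 1.267e-05 day (4 s.f.).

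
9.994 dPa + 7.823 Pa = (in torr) 0.06617. Check: 1 dPa = 0.1 Pa, so 9.994 dPa = 9.994 * 0.1 = 0.9994 Pa. 7.823 Pa is already in Pa. Sum: 0.9994 + 7.823 = 8.8224 Pa. 1 torr = 133.32237 Pa, so 8.8224 Pa = 8.8224 / 133.32237 = 0.066173442 torr ≈ 0.06617 torr (4 s.f.).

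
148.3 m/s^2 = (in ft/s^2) 1 ft/s^2 = 0.3048 m/s^2, so 148.3 m/s^2 = 148.3 / 0.3048 = 486.54856 ft/s^2 ≈ 486.5 ft/s^2 (4 s.f.). Final answer: 486.5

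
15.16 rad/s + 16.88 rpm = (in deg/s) 969.9. Check: 15.16 rad/s is already in rad/s. 1 rpm = 0.10471976 rad/s, so 16.88 rpm = 16.88 * 0.10471976 = 1.7676695 rad/s. Sum: 15.16 + 1.7676695 = 16.927669 rad/s. 1 deg/s = 0.017453293 rad/s, so 16.927669 rad/s = 16.927669 / 0.017453293 = 969.88402 deg/s ≈ 969.9 deg/s (4 s.f.).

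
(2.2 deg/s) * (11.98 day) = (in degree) 1 deg/s = 0.017453293 rad/s, so 2.2 deg/s = 2.2 * 0.017453293 = 0.038397244 rad/s. 1 day = 86400 s, so 11.98 day = 11.98 * 86400 = 1035072 s. Combine: 0.038397244 rad/s * 1035072 s = 39743.912 rad. 1 degree = 0.017453293 rad, so 39743.912 rad = 39743.912 / 0.017453293 = 2277158.4 degree ≈ 2.277e+06 degree (4 s.f.). Final answer: 2.277e+06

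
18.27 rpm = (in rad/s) 1.913. Check: 1 rpm = 0.10471976 rad/s, so 18.27 rpm = 18.27 * 0.10471976 = 1.9132299 rad/s. Result: 1.9132299 rad/s ≈ 1.913 rad/s (4 s.f.).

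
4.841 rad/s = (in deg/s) 1 deg/s = 0.017453293 rad/s, so 4.841 rad/s = 4.841 / 0.017453293 = 277.36887 deg/s ≈ 277.4 deg/s (4 s.f.). Final answer: 277.4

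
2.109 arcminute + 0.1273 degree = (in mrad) 2.835. Check: 1 arcminute = 0.00029088821 rad, so 2.109 arcminute = 2.109 * 0.00029088821 = 0.00061348323 rad. 1 degree = 0.017453293 rad, so 0.1273 degree = 0.1273 * 0.017453293 = 0.0022218041 rad. Sum: 0.00061348323 + 0.0022218041 = 0.0028352874 rad. 1 mrad = 0.001 rad, so 0.0028352874 rad = 0.0028352874 / 0.001 = 2.8352874 mrad ≈ 2.835 mrad (4 s.f.).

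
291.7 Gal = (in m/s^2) 1 Gal = 0.01 m/s^2, so 291.7 Gal = 291.7 * 0.01 = 2.917 m/s^2. Result: 2.917 m/s^2. Final answer: 2.917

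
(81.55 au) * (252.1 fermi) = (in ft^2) 1 au = 1.4959787e+11 m, so 81.55 au = 81.55 * 1.4959787e+11 = 1.2199706e+13 m. 1 fermi = 1e-15 m, so 252.1 fermi = 252.1 * 1e-15 = 2.521e-13 m. Combine: 1.2199706e+13 m * 2.521e-13 m = 3.075546 m^2. 1 ft^2 = 0.09290304 m^2, so 3.075546 m^2 = 3.075546 / 0.09290304 = 33.104901 ft^2 ≈ 33.1 ft^2 (4 s.f.). Final answer: 33.1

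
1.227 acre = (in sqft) 5.345e+04. Check: 1 acre = 4046.8564 m^2, so 1.227 acre = 1.227 * 4046.8564 = 4965.4928 m^2. 1 sqft = 0.09290304 m^2, so 4965.4928 m^2 = 4965.4928 / 0.09290304 = 53448.12 sqft ≈ 5.345e+04 sqft (4 s.f.).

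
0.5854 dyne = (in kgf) 5.969e-07. Check: 1 dyne = 1e-05 N, so 0.5854 dyne = 0.5854 * 1e-05 = 5.854e-06 N. 1 kgf = 9.80665 N, so 5.854e-06 N = 5.854e-06 / 9.80665 = 5.9694187e-07 kgf ≈ 5.969e-07 kgf (4 s.f.).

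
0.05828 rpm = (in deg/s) 0.3497. Check: 1 rpm = 0.10471976 rad/s, so 0.05828 rpm = 0.05828 * 0.10471976 = 0.0061030673 rad/s. 1 deg/s = 0.017453293 rad/s, so 0.0061030673 rad/s = 0.0061030673 / 0.017453293 = 0.34968 deg/s ≈ 0.3497 deg/s (4 s.f.).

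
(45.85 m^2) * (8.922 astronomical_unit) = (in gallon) 1.617e+16. Check: 45.85 m^2 is already in m^2. 1 astronomical_unit = 1.4959787e+11 m, so 8.922 astronomical_unit = 8.922 * 1.4959787e+11 = 1.3347122e+12 m. Combine: 45.85 m^2 * 1.3347122e+12 m = 6.1196554e+13 m^3. 1 gallon = 0.0037854118 m^3, so 6.1196554e+13 m^3 = 6.1196554e+13 / 0.0037854118 = 1.6166419e+16 gallon ≈ 1.617e+16 gallon (4 s.f.).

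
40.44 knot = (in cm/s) 1 knot = 0.51444444 m/s, so 40.44 knot = 40.44 * 0.51444444 = 20.804133 m/s. 1 cm/s = 0.01 m/s, so 20.804133 m/s = 20.804133 / 0.01 = 2080.4133 cm/s ≈ 2080 cm/s (4 s.f.). Final answer: 2080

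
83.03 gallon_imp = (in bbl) 2.374. Check: 1 gallon_imp = 0.00454609 m^3, so 83.03 gallon_imp = 83.03 * 0.00454609 = 0.37746185 m^3. 1 bbl = 0.15898729 m^3, so 0.37746185 m^3 = 0.37746185 / 0.15898729 = 2.3741636 bbl ≈ 2.374 bbl (4 s.f.).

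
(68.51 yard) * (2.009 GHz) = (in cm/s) 1 yard = 0.9144 m, so 68.51 yard = 68.51 * 0.9144 = 62.645544 m. 1 GHz = 1e+09 Hz, so 2.009 GHz = 2.009 * 1e+09 = 2.009e+09 Hz. Combine: 62.645544 m * 2.009e+09 Hz = 1.258549e+11 m/s. 1 cm/s = 0.01 m/s, so 1.258549e+11 m/s = 1.258549e+11 / 0.01 = 1.258549e+13 cm/s ≈ 1.259e+13 cm/s (4 s.f.). Final answer: 1.259e+13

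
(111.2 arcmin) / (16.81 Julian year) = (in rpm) 1 arcmin = 0.00029088821 rad, so 111.2 arcmin = 111.2 * 0.00029088821 = 0.032346769 rad. 1 Julian year = 31557600 s, so 16.81 Julian year = 16.81 * 31557600 = 5.3048326e+08 s. Combine: 0.032346769 rad / 5.3048326e+08 s = 6.0976041e-11 rad/s. 1 rpm = 0.10471976 rad/s, so 6.0976041e-11 rad/s = 6.0976041e-11 / 0.10471976 = 5.822783e-10 rpm ≈ 5.823e-10 rpm (4 s.f.). Final answer: 5.823e-10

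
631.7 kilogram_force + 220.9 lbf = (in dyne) 7.177e+08. Check: 1 kilogram_force = 9.80665 N, so 631.7 kilogram_force = 631.7 * 9.80665 = 6194.8608 N. 1 lbf = 4.4482216 N, so 220.9 lbf = 220.9 * 4.4482216 = 982.61215 N. Sum: 6194.8608 + 982.61215 = 7177.473 N. 1 dyne = 1e-05 N, so 7177.473 N = 7177.473 / 1e-05 = 7.177473e+08 dyne ≈ 7.177e+08 dyne (4 s.f.).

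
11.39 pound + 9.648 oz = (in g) 1 pound = 0.45359237 kg, so 11.39 pound = 11.39 * 0.45359237 = 5.1664171 kg. 1 oz = 0.028349523 kg, so 9.648 oz = 9.648 * 0.028349523 = 0.2735162 kg. Sum: 5.1664171 + 0.2735162 = 5.4399333 kg. 1 g = 0.001 kg, so 5.4399333 kg = 5.4399333 / 0.001 = 5439.9333 g ≈ 5440 g (4 s.f.). Final answer: 5440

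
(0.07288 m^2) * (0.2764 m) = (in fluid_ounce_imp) 0.07288 m^2 is already in m^2. 0.2764 m is already in m. Combine: 0.07288 m^2 * 0.2764 m = 0.020144032 m^3. 1 fluid_ounce_imp = 2.8413063e-05 m^3, so 0.020144032 m^3 = 0.020144032 / 2.8413063e-05 = 708.97081 fluid_ounce_imp ≈ 709 fluid_ounce_imp (4 s.f.). Final answer: 709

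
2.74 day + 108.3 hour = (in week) 1.036. Check: 1 day = 86400 s, so 2.74 day = 2.74 * 86400 = 236736 s. 1 hour = 3600 s, so 108.3 hour = 108.3 * 3600 = 389880 s. Sum: 236736 + 389880 = 626616 s. 1 week = 604800 s, so 626616 s = 626616 / 604800 = 1.0360714 week ≈ 1.036 week (4 s.f.).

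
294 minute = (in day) 0.2042. Check: 1 minute = 60 s, so 294 minute = 294 * 60 = 17640 s. 1 day = 86400 s, so 17640 s = 17640 / 86400 = 0.20416667 day ≈ 0.2042 day (4 s.f.).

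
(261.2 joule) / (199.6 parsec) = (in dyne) 261.2 joule = 261.2 J. 1 parsec = 3.0856776e+16 m, so 199.6 parsec = 199.6 * 3.0856776e+16 = 6.1590125e+18 m. Combine: 261.2 J / 6.1590125e+18 m = 4.2409396e-17 N. 1 dyne = 1e-05 N, so 4.2409396e-17 N = 4.2409396e-17 / 1e-05 = 4.2409396e-12 dyne ≈ 4.241e-12 dyne (4 s.f.). Final answer: 4.241e-12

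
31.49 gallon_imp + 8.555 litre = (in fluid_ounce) 5130. Check: 1 gallon_imp = 0.00454609 m^3, so 31.49 gallon_imp = 31.49 * 0.00454609 = 0.14315637 m^3. 1 litre = 0.001 m^3, so 8.555 litre = 8.555 * 0.001 = 0.008555 m^3. Sum: 0.14315637 + 0.008555 = 0.15171137 m^3. 1 fluid_ounce = 2.957353e-05 m^3, so 0.15171137 m^3 = 0.15171137 / 2.957353e-05 = 5129.9718 fluid_ounce ≈ 5130 fluid_ounce (4 s.f.).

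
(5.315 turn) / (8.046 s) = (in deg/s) 1 turn = 6.2831853 rad, so 5.315 turn = 5.315 * 6.2831853 = 33.39513 rad. 8.046 s is already in s. Combine: 33.39513 rad / 8.046 s = 4.1505257 rad/s. 1 deg/s = 0.017453293 rad/s, so 4.1505257 rad/s = 4.1505257 / 0.017453293 = 237.80761 deg/s ≈ 237.8 deg/s (4 s.f.). Final answer: 237.8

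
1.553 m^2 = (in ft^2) 16.72. Check: 1 ft^2 = 0.09290304 m^2, so 1.553 m^2 = 1.553 / 0.09290304 = 16.716353 ft^2 ≈ 16.72 ft^2 (4 s.f.).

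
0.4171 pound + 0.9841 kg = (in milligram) 1.173e+06. Check: 1 pound = 0.45359237 kg, so 0.4171 pound = 0.4171 * 0.45359237 = 0.18919338 kg. 0.9841 kg is already in kg. Sum: 0.18919338 + 0.9841 = 1.1732934 kg. 1 milligram = 1e-06 kg, so 1.1732934 kg = 1.1732934 / 1e-06 = 1173293.4 milligram ≈ 1.173e+06 milligram (4 s.f.).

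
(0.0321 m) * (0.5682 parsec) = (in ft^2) 0.0321 m is already in m. 1 parsec = 3.0856776e+16 m, so 0.5682 parsec = 0.5682 * 3.0856776e+16 = 1.753282e+16 m. Combine: 0.0321 m * 1.753282e+16 m = 5.6280352e+14 m^2. 1 ft^2 = 0.09290304 m^2, so 5.6280352e+14 m^2 = 5.6280352e+14 / 0.09290304 = 6.0579667e+15 ft^2 ≈ 6.058e+15 ft^2 (4 s.f.). Final answer: 6.058e+15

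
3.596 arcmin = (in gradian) 0.06659. Check: 1 arcmin = 0.00029088821 rad, so 3.596 arcmin = 3.596 * 0.00029088821 = 0.001046034 rad. 1 gradian = 0.015707963 rad, so 0.001046034 rad = 0.001046034 / 0.015707963 = 0.066592593 gradian ≈ 0.06659 gradian (4 s.f.).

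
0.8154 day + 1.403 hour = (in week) 1 day = 86400 s, so 0.8154 day = 0.8154 * 86400 = 70450.56 s. 1 hour = 3600 s, so 1.403 hour = 1.403 * 3600 = 5050.8 s. Sum: 70450.56 + 5050.8 = 75501.36 s. 1 week = 604800 s, so 75501.36 s = 75501.36 / 604800 = 0.1248369 week ≈ 0.1248 week (4 s.f.). Final answer: 0.1248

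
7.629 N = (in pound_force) 1.715. Check: 1 pound_force = 4.4482216 N, so 7.629 N = 7.629 / 4.4482216 = 1.7150674 pound_force ≈ 1.715 pound_force (4 s.f.).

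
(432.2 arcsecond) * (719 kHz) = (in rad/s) 1507. Check: 1 arcsecond = 4.8481368e-06 rad, so 432.2 arcsecond = 432.2 * 4.8481368e-06 = 0.0020953647 rad. 1 kHz = 1000 Hz, so 719 kHz = 719 * 1000 = 719000 Hz. Combine: 0.0020953647 rad * 719000 Hz = 1506.5672 rad/s. Result: 1506.5672 rad/s ≈ 1507 rad/s (4 s.f.).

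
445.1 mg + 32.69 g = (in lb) 1 mg = 1e-06 kg, so 445.1 mg = 445.1 * 1e-06 = 0.0004451 kg. 1 g = 0.001 kg, so 32.69 g = 32.69 * 0.001 = 0.03269 kg. Sum: 0.0004451 + 0.03269 = 0.0331351 kg. 1 lb = 0.45359237 kg, so 0.0331351 kg = 0.0331351 / 0.45359237 = 0.073050391 lb ≈ 0.07305 lb (4 s.f.). Final answer: 0.07305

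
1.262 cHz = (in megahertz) 1 cHz = 0.01 Hz, so 1.262 cHz = 1.262 * 0.01 = 0.01262 Hz. 1 megahertz = 1000000 Hz, so 0.01262 Hz = 0.01262 / 1000000 = 1.262e-08 megahertz. Final answer: 1.262e-08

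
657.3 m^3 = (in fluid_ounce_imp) 2.313e+07. Check: 1 fluid_ounce_imp = 2.8413063e-05 m^3, so 657.3 m^3 = 657.3 / 2.8413063e-05 = 23133726 fluid_ounce_imp ≈ 2.313e+07 fluid_ounce_imp (4 s.f.).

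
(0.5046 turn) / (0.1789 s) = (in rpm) 169.2. Check: 1 turn = 6.2831853 rad, so 0.5046 turn = 0.5046 * 6.2831853 = 3.1704953 rad. 0.1789 s is already in s. Combine: 3.1704953 rad / 0.1789 s = 17.722165 rad/s. 1 rpm = 0.10471976 rad/s, so 17.722165 rad/s = 17.722165 / 0.10471976 = 169.23421 rpm ≈ 169.2 rpm (4 s.f.).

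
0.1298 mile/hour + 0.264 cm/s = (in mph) 1 mile/hour = 0.44704 m/s, so 0.1298 mile/hour = 0.1298 * 0.44704 = 0.058025792 m/s. 1 cm/s = 0.01 m/s, so 0.264 cm/s = 0.264 * 0.01 = 0.00264 m/s. Sum: 0.058025792 + 0.00264 = 0.060665792 m/s. 1 mph = 0.44704 m/s, so 0.060665792 m/s = 0.060665792 / 0.44704 = 0.13570551 mph ≈ 0.1357 mph (4 s.f.). Final answer: 0.1357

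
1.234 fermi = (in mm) 1 fermi = 1e-15 m, so 1.234 fermi = 1.234 * 1e-15 = 1.234e-15 m. 1 mm = 0.001 m, so 1.234e-15 m = 1.234e-15 / 0.001 = 1.234e-12 mm. Final answer: 1.234e-12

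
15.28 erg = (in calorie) 1 erg = 1e-07 J, so 15.28 erg = 15.28 * 1e-07 = 1.528e-06 J. 1 calorie = 4.184 J, so 1.528e-06 J = 1.528e-06 / 4.184 = 3.6520076e-07 calorie ≈ 3.652e-07 calorie (4 s.f.). Final answer: 3.652e-07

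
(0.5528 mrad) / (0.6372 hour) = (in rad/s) 2.41e-07. Check: 1 mrad = 0.001 rad, so 0.5528 mrad = 0.5528 * 0.001 = 0.0005528 rad. 1 hour = 3600 s, so 0.6372 hour = 0.6372 * 3600 = 2293.92 s. Combine: 0.0005528 rad / 2293.92 s = 2.4098486e-07 rad/s. Result: 2.4098486e-07 rad/s ≈ 2.41e-07 rad/s (4 s.f.).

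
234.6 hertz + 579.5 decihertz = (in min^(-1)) 234.6 hertz = 234.6 Hz. 1 decihertz = 0.1 Hz, so 579.5 decihertz = 579.5 * 0.1 = 57.95 Hz. Sum: 234.6 + 57.95 = 292.55 Hz. 1 min^(-1) = 0.016666667 Hz, so 292.55 Hz = 292.55 / 0.016666667 = 17553 min^(-1) ≈ 1.755e+04 min^(-1) (4 s.f.). Final answer: 1.755e+04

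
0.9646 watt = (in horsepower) 0.001294. Check: 0.9646 watt = 0.9646 W. 1 horsepower = 745.69987 W, so 0.9646 W = 0.9646 / 745.69987 = 0.0012935499 horsepower ≈ 0.001294 horsepower (4 s.f.).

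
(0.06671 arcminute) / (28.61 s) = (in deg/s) 1 arcminute = 0.00029088821 rad, so 0.06671 arcminute = 0.06671 * 0.00029088821 = 1.9405152e-05 rad. 28.61 s is already in s. Combine: 1.9405152e-05 rad / 28.61 s = 6.7826468e-07 rad/s. 1 deg/s = 0.017453293 rad/s, so 6.7826468e-07 rad/s = 6.7826468e-07 / 0.017453293 = 3.8861703e-05 deg/s ≈ 3.886e-05 deg/s (4 s.f.). Final answer: 3.886e-05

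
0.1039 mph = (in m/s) 0.04645. Check: 1 mph = 0.44704 m/s, so 0.1039 mph = 0.1039 * 0.44704 = 0.046447456 m/s. Result: 0.046447456 m/s ≈ 0.04645 m/s (4 s.f.).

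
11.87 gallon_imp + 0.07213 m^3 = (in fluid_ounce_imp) 4438. Check: 1 gallon_imp = 0.00454609 m^3, so 11.87 gallon_imp = 11.87 * 0.00454609 = 0.053962088 m^3. 0.07213 m^3 is already in m^3. Sum: 0.053962088 + 0.07213 = 0.12609209 m^3. 1 fluid_ounce_imp = 2.8413063e-05 m^3, so 0.12609209 m^3 = 0.12609209 / 2.8413063e-05 = 4437.8211 fluid_ounce_imp ≈ 4438 fluid_ounce_imp (4 s.f.).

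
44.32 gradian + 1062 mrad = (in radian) 1.758. Check: 1 gradian = 0.015707963 rad, so 44.32 gradian = 44.32 * 0.015707963 = 0.69617693 rad. 1 mrad = 0.001 rad, so 1062 mrad = 1062 * 0.001 = 1.062 rad. Sum: 0.69617693 + 1.062 = 1.7581769 rad. 1.7581769 rad = 1.7581769 radian ≈ 1.758 radian (4 s.f.).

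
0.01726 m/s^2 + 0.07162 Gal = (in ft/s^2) 0.01726 m/s^2 is already in m/s^2. 1 Gal = 0.01 m/s^2, so 0.07162 Gal = 0.07162 * 0.01 = 0.0007162 m/s^2. Sum: 0.01726 + 0.0007162 = 0.0179762 m/s^2. 1 ft/s^2 = 0.3048 m/s^2, so 0.0179762 m/s^2 = 0.0179762 / 0.3048 = 0.058977034 ft/s^2 ≈ 0.05898 ft/s^2 (4 s.f.). Final answer: 0.05898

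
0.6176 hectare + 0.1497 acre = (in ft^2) 1 hectare = 10000 m^2, so 0.6176 hectare = 0.6176 * 10000 = 6176 m^2. 1 acre = 4046.8564 m^2, so 0.1497 acre = 0.1497 * 4046.8564 = 605.81441 m^2. Sum: 6176 + 605.81441 = 6781.8144 m^2. 1 ft^2 = 0.09290304 m^2, so 6781.8144 m^2 = 6781.8144 / 0.09290304 = 72998.843 ft^2 ≈ 7.3e+04 ft^2 (4 s.f.). Final answer: 7.3e+04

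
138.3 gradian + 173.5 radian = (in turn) 1 gradian = 0.015707963 rad, so 138.3 gradian = 138.3 * 0.015707963 = 2.1724113 rad. 173.5 radian = 173.5 rad. Sum: 2.1724113 + 173.5 = 175.67241 rad. 1 turn = 6.2831853 rad, so 175.67241 rad = 175.67241 / 6.2831853 = 27.959133 turn ≈ 27.96 turn (4 s.f.). Final answer: 27.96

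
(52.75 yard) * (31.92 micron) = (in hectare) 1 yard = 0.9144 m, so 52.75 yard = 52.75 * 0.9144 = 48.2346 m. 1 micron = 1e-06 m, so 31.92 micron = 31.92 * 1e-06 = 3.192e-05 m. Combine: 48.2346 m * 3.192e-05 m = 0.0015396484 m^2. 1 hectare = 10000 m^2, so 0.0015396484 m^2 = 0.0015396484 / 10000 = 1.5396484e-07 hectare ≈ 1.54e-07 hectare (4 s.f.). Final answer: 1.54e-07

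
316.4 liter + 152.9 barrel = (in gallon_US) 6505. Check: 1 liter = 0.001 m^3, so 316.4 liter = 316.4 * 0.001 = 0.3164 m^3. 1 barrel = 0.15898729 m^3, so 152.9 barrel = 152.9 * 0.15898729 = 24.309157 m^3. Sum: 0.3164 + 24.309157 = 24.625557 m^3. 1 gallon_US = 0.0037854118 m^3, so 24.625557 m^3 = 24.625557 / 0.0037854118 = 6505.384 gallon_US ≈ 6505 gallon_US (4 s.f.).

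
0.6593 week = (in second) 3.987e+05. Check: 1 week = 604800 s, so 0.6593 week = 0.6593 * 604800 = 398744.64 s. 398744.64 s = 398744.64 second ≈ 3.987e+05 second (4 s.f.).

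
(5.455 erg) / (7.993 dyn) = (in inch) 0.2687. Check: 1 erg = 1e-07 J, so 5.455 erg = 5.455 * 1e-07 = 5.455e-07 J. 1 dyn = 1e-05 N, so 7.993 dyn = 7.993 * 1e-05 = 7.993e-05 N. Combine: 5.455e-07 J / 7.993e-05 N = 0.0068247216 m. 1 inch = 0.0254 m, so 0.0068247216 m = 0.0068247216 / 0.0254 = 0.26868983 inch ≈ 0.2687 inch (4 s.f.).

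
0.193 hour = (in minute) 1 hour = 3600 s, so 0.193 hour = 0.193 * 3600 = 694.8 s. 1 minute = 60 s, so 694.8 s = 694.8 / 60 = 11.58 minute. Final answer: 11.58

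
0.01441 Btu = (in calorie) 3.634. Check: 1 Btu = 1055.0559 J, so 0.01441 Btu = 0.01441 * 1055.0559 = 15.203355 J. 1 calorie = 4.184 J, so 15.203355 J = 15.203355 / 4.184 = 3.633689 calorie ≈ 3.634 calorie (4 s.f.).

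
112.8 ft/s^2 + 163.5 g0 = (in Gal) 1 ft/s^2 = 0.3048 m/s^2, so 112.8 ft/s^2 = 112.8 * 0.3048 = 34.38144 m/s^2. 1 g0 = 9.80665 m/s^2, so 163.5 g0 = 163.5 * 9.80665 = 1603.3873 m/s^2. Sum: 34.38144 + 1603.3873 = 1637.7687 m/s^2. 1 Gal = 0.01 m/s^2, so 1637.7687 m/s^2 = 1637.7687 / 0.01 = 163776.87 Gal ≈ 1.638e+05 Gal (4 s.f.). Final answer: 1.638e+05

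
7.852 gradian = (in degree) 1 gradian = 0.015707963 rad, so 7.852 gradian = 7.852 * 0.015707963 = 0.12333893 rad. 1 degree = 0.017453293 rad, so 0.12333893 rad = 0.12333893 / 0.017453293 = 7.0668 degree ≈ 7.067 degree (4 s.f.). Final answer: 7.067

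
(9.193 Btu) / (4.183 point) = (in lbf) 1 Btu = 1055.0559 J, so 9.193 Btu = 9.193 * 1055.0559 = 9699.1285 J. 1 point = 0.00035277778 m, so 4.183 point = 4.183 * 0.00035277778 = 0.0014756694 m. Combine: 9699.1285 J / 0.0014756694 m = 6572697.2 N. 1 lbf = 4.4482216 N, so 6572697.2 N = 6572697.2 / 4.4482216 = 1477601.1 lbf ≈ 1.478e+06 lbf (4 s.f.). Final answer: 1.478e+06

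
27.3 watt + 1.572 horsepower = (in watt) 27.3 watt = 27.3 W. 1 horsepower = 745.69987 W, so 1.572 horsepower = 1.572 * 745.69987 = 1172.2402 W. Sum: 27.3 + 1172.2402 = 1199.5402 W. 1199.5402 W = 1199.5402 watt ≈ 1200 watt (4 s.f.). Final answer: 1200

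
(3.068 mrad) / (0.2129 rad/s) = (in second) 1 mrad = 0.001 rad, so 3.068 mrad = 3.068 * 0.001 = 0.003068 rad. 0.2129 rad/s is already in rad/s. Combine: 0.003068 rad / 0.2129 rad/s = 0.014410521 s. 0.014410521 s = 0.014410521 second ≈ 0.01441 second (4 s.f.). Final answer: 0.01441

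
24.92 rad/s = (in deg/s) 1428. Check: 1 deg/s = 0.017453293 rad/s, so 24.92 rad/s = 24.92 / 0.017453293 = 1427.8108 deg/s ≈ 1428 deg/s (4 s.f.).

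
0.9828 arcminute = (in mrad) 0.2859. Check: 1 arcminute = 0.00029088821 rad, so 0.9828 arcminute = 0.9828 * 0.00029088821 = 0.00028588493 rad. 1 mrad = 0.001 rad, so 0.00028588493 rad = 0.00028588493 / 0.001 = 0.28588493 mrad ≈ 0.2859 mrad (4 s.f.).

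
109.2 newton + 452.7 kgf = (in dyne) 4.549e+08. Check: 109.2 newton = 109.2 N. 1 kgf = 9.80665 N, so 452.7 kgf = 452.7 * 9.80665 = 4439.4705 N. Sum: 109.2 + 4439.4705 = 4548.6705 N. 1 dyne = 1e-05 N, so 4548.6705 N = 4548.6705 / 1e-05 = 4.5486705e+08 dyne ≈ 4.549e+08 dyne (4 s.f.).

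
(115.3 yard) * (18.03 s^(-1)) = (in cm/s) 1.901e+05. Check: 1 yard = 0.9144 m, so 115.3 yard = 115.3 * 0.9144 = 105.43032 m. 18.03 s^(-1) = 18.03 Hz. Combine: 105.43032 m * 18.03 Hz = 1900.9087 m/s. 1 cm/s = 0.01 m/s, so 1900.9087 m/s = 1900.9087 / 0.01 = 190090.87 cm/s ≈ 1.901e+05 cm/s (4 s.f.).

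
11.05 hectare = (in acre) 27.31. Check: 1 hectare = 10000 m^2, so 11.05 hectare = 11.05 * 10000 = 110500 m^2. 1 acre = 4046.8564 m^2, so 110500 m^2 = 110500 / 4046.8564 = 27.305145 acre ≈ 27.31 acre (4 s.f.).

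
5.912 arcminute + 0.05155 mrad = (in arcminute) 1 arcminute = 0.00029088821 rad, so 5.912 arcminute = 5.912 * 0.00029088821 = 0.0017197311 rad. 1 mrad = 0.001 rad, so 0.05155 mrad = 0.05155 * 0.001 = 5.155e-05 rad. Sum: 0.0017197311 + 5.155e-05 = 0.0017712811 rad. 1 arcminute = 0.00029088821 rad, so 0.0017712811 rad = 0.0017712811 / 0.00029088821 = 6.0892158 arcminute ≈ 6.089 arcminute (4 s.f.). Final answer: 6.089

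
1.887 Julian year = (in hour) 1 Julian year = 31557600 s, so 1.887 Julian year = 1.887 * 31557600 = 59549191 s. 1 hour = 3600 s, so 59549191 s = 59549191 / 3600 = 16541.442 hour ≈ 1.654e+04 hour (4 s.f.). Final answer: 1.654e+04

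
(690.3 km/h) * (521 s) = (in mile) 1 km/h = 0.27777778 m/s, so 690.3 km/h = 690.3 * 0.27777778 = 191.75 m/s. 521 s is already in s. Combine: 191.75 m/s * 521 s = 99901.75 m. 1 mile = 1609.344 m, so 99901.75 m = 99901.75 / 1609.344 = 62.07607 mile ≈ 62.08 mile (4 s.f.). Final answer: 62.08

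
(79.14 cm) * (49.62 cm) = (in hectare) 1 cm = 0.01 m, so 79.14 cm = 79.14 * 0.01 = 0.7914 m. 1 cm = 0.01 m, so 49.62 cm = 49.62 * 0.01 = 0.4962 m. Combine: 0.7914 m * 0.4962 m = 0.39269268 m^2. 1 hectare = 10000 m^2, so 0.39269268 m^2 = 0.39269268 / 10000 = 3.9269268e-05 hectare ≈ 3.927e-05 hectare (4 s.f.). Final answer: 3.927e-05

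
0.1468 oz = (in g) 1 oz = 0.028349523 kg, so 0.1468 oz = 0.1468 * 0.028349523 = 0.00416171 kg. 1 g = 0.001 kg, so 0.00416171 kg = 0.00416171 / 0.001 = 4.16171 g ≈ 4.162 g (4 s.f.). Final answer: 4.162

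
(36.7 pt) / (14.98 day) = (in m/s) 1 pt = 0.00035277778 m, so 36.7 pt = 36.7 * 0.00035277778 = 0.012946944 m. 1 day = 86400 s, so 14.98 day = 14.98 * 86400 = 1294272 s. Combine: 0.012946944 m / 1294272 s = 1.0003264e-08 m/s. Result: 1.0003264e-08 m/s ≈ 1e-08 m/s (4 s.f.). Final answer: 1e-08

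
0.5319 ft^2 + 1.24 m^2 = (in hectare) 0.0001289. Check: 1 ft^2 = 0.09290304 m^2, so 0.5319 ft^2 = 0.5319 * 0.09290304 = 0.049415127 m^2. 1.24 m^2 is already in m^2. Sum: 0.049415127 + 1.24 = 1.2894151 m^2. 1 hectare = 10000 m^2, so 1.2894151 m^2 = 1.2894151 / 10000 = 0.00012894151 hectare ≈ 0.0001289 hectare (4 s.f.).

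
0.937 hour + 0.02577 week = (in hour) 1 hour = 3600 s, so 0.937 hour = 0.937 * 3600 = 3373.2 s. 1 week = 604800 s, so 0.02577 week = 0.02577 * 604800 = 15585.696 s. Sum: 3373.2 + 15585.696 = 18958.896 s. 1 hour = 3600 s, so 18958.896 s = 18958.896 / 3600 = 5.26636 hour ≈ 5.266 hour (4 s.f.). Final answer: 5.266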